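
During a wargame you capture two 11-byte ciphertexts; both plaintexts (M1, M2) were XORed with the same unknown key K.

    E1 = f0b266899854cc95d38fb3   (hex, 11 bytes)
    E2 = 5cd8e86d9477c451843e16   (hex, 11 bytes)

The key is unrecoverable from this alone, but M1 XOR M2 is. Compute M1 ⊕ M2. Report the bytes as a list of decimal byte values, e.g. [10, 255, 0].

E1 ⊕ E2 = (M1 ⊕ K) ⊕ (M2 ⊕ K) = M1 ⊕ M2 — the shared key cancels under XOR.
byte 0: f0 XOR 5c = ac
byte 1: b2 XOR d8 = 6a
byte 2: 66 XOR e8 = 8e
byte 3: 89 XOR 6d = e4
byte 4: 98 XOR 94 = 0c
byte 5: 54 XOR 77 = 23
byte 6: cc XOR c4 = 08
byte 7: 95 XOR 51 = c4
byte 8: d3 XOR 84 = 57
byte 9: 8f XOR 3e = b1
byte 10: b3 XOR 16 = a5

[172, 106, 142, 228, 12, 35, 8, 196, 87, 177, 165]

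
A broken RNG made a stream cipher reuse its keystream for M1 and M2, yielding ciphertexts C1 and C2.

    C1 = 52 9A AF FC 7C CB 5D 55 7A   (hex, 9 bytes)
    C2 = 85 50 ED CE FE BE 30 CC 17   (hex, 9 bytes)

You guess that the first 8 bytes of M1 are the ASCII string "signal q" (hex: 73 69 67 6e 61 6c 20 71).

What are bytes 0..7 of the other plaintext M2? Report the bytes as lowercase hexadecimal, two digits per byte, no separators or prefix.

a4a3255ce3194de8

First, C1 ⊕ C2 = (M1 ⊕ K) ⊕ (M2 ⊕ K) = M1 ⊕ M2, so the key drops out. Then M2 = (M1 ⊕ M2) ⊕ M1 over the first 8 bytes.
byte 0: (52 xor 85) xor 73 = d7 xor 73 = a4
byte 1: (9a xor 50) xor 69 = ca xor 69 = a3
byte 2: (af xor ed) xor 67 = 42 xor 67 = 25
byte 3: (fc xor ce) xor 6e = 32 xor 6e = 5c
byte 4: (7c xor fe) xor 61 = 82 xor 61 = e3
byte 5: (cb xor be) xor 6c = 75 xor 6c = 19
byte 6: (5d xor 30) xor 20 = 6d xor 20 = 4d
byte 7: (55 xor cc) xor 71 = 99 xor 71 = e8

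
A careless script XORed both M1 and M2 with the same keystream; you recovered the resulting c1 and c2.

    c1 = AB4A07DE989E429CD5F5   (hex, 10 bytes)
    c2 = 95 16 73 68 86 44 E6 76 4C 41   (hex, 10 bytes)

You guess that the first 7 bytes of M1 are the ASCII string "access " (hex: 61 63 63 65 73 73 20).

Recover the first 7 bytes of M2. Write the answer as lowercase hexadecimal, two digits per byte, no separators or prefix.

5f3f17d36da984

First, c1 ⊕ c2 = (M1 ⊕ K) ⊕ (M2 ⊕ K) = M1 ⊕ M2, so the key drops out. Then M2 = (M1 ⊕ M2) ⊕ M1 over the first 7 bytes.
byte 0: (ab XOR 95) XOR 61 = 3e XOR 61 = 5f
byte 1: (4a XOR 16) XOR 63 = 5c XOR 63 = 3f
byte 2: (07 XOR 73) XOR 63 = 74 XOR 63 = 17
byte 3: (de XOR 68) XOR 65 = b6 XOR 65 = d3
byte 4: (98 XOR 86) XOR 73 = 1e XOR 73 = 6d
byte 5: (9e XOR 44) XOR 73 = da XOR 73 = a9
byte 6: (42 XOR e6) XOR 20 = a4 XOR 20 = 84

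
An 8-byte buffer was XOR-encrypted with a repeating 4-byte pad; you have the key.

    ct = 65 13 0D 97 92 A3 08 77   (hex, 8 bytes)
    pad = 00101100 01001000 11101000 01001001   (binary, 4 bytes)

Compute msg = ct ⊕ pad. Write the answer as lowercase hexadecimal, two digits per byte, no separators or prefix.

The 4-byte key repeats, so the effective keystream is 2c 48 e8 49 2c 48 e8 49.
byte 0: 65 ^ 2c = 49
byte 1: 13 ^ 48 = 5b
byte 2: 0d ^ e8 = e5
byte 3: 97 ^ 49 = de
byte 4: 92 ^ 2c = be
byte 5: a3 ^ 48 = eb
byte 6: 08 ^ e8 = e0
byte 7: 77 ^ 49 = 3e

495be5debeebe03e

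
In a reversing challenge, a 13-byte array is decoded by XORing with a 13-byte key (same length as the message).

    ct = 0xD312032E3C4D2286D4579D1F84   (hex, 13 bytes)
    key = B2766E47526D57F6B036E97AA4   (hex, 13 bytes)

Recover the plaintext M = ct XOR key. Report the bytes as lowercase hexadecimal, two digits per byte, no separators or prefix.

XOR is its own inverse, so applying the key byte-wise gives the result directly.
11010011 xor 10110010 = 01100001
00010010 xor 01110110 = 01100100
00000011 xor 01101110 = 01101101
00101110 xor 01000111 = 01101001
00111100 xor 01010010 = 01101110
01001101 xor 01101101 = 00100000
00100010 xor 01010111 = 01110101
10000110 xor 11110110 = 01110000
11010100 xor 10110000 = 01100100
01010111 xor 00110110 = 01100001
10011101 xor 11101001 = 01110100
00011111 xor 01111010 = 01100101
10000100 xor 10100100 = 00100000

61646d696e2075706461746520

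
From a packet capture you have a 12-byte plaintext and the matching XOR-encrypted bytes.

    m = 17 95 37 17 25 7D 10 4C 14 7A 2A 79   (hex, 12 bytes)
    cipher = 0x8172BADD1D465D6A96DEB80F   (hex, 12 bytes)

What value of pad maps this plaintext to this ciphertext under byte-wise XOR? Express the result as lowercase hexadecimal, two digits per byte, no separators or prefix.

Since cipher = m ⊕ pad, XORing both sides with m gives pad = m ⊕ cipher.
 23 xor 129 = 150
149 xor 114 = 231
 55 xor 186 = 141
 23 xor 221 = 202
 37 xor  29 =  56
125 xor  70 =  59
 16 xor  93 =  77
 76 xor 106 =  38
 20 xor 150 = 130
122 xor 222 = 164
 42 xor 184 = 146
121 xor  15 = 118

96e78dca383b4d2682a49276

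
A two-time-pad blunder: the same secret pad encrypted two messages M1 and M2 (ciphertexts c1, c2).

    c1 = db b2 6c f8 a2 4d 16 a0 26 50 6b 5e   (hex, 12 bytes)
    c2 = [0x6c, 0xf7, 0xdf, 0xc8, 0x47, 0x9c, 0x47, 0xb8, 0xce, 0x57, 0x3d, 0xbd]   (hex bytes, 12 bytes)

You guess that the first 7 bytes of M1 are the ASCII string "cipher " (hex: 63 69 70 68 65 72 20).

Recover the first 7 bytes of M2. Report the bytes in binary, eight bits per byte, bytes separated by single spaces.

11010100 00101100 11000011 01011000 10000000 10100011 01110001

First, c1 ⊕ c2 = (M1 ⊕ K) ⊕ (M2 ⊕ K) = M1 ⊕ M2, so the key drops out. Then M2 = (M1 ⊕ M2) ⊕ M1 over the first 7 bytes.
byte 0: (db XOR 6c) XOR 63 = b7 XOR 63 = d4
byte 1: (b2 XOR f7) XOR 69 = 45 XOR 69 = 2c
byte 2: (6c XOR df) XOR 70 = b3 XOR 70 = c3
byte 3: (f8 XOR c8) XOR 68 = 30 XOR 68 = 58
byte 4: (a2 XOR 47) XOR 65 = e5 XOR 65 = 80
byte 5: (4d XOR 9c) XOR 72 = d1 XOR 72 = a3
byte 6: (16 XOR 47) XOR 20 = 51 XOR 20 = 71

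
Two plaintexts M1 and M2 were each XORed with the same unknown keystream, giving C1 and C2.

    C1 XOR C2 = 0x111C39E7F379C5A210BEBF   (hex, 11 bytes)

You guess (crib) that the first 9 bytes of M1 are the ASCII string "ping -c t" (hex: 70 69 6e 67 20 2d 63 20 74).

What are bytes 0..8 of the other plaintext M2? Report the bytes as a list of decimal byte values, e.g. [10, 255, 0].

[97, 117, 87, 128, 211, 84, 166, 130, 100]

Since C1 ⊕ C2 = M1 ⊕ M2, XORing with the guessed M1 bytes yields the corresponding M2 bytes: M2 = (C1 ⊕ C2) ⊕ M1.
00010001 XOR 01110000 = 01100001
00011100 XOR 01101001 = 01110101
00111001 XOR 01101110 = 01010111
11100111 XOR 01100111 = 10000000
11110011 XOR 00100000 = 11010011
01111001 XOR 00101101 = 01010100
11000101 XOR 01100011 = 10100110
10100010 XOR 00100000 = 10000010
00010000 XOR 01110100 = 01100100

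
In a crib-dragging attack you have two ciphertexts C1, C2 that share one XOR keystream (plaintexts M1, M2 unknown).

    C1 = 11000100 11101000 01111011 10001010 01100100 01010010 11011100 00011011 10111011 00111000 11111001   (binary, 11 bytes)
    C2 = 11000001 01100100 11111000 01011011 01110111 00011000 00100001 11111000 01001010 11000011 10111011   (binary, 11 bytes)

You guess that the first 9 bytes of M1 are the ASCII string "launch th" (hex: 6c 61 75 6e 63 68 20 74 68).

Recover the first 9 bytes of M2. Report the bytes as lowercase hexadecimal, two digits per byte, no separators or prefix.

First, C1 ⊕ C2 = (M1 ⊕ K) ⊕ (M2 ⊕ K) = M1 ⊕ M2, so the key drops out. Then M2 = (M1 ⊕ M2) ⊕ M1 over the first 9 bytes.
byte 0: (c4 ⊕ c1) ⊕ 6c = 05 ⊕ 6c = 69
byte 1: (e8 ⊕ 64) ⊕ 61 = 8c ⊕ 61 = ed
byte 2: (7b ⊕ f8) ⊕ 75 = 83 ⊕ 75 = f6
byte 3: (8a ⊕ 5b) ⊕ 6e = d1 ⊕ 6e = bf
byte 4: (64 ⊕ 77) ⊕ 63 = 13 ⊕ 63 = 70
byte 5: (52 ⊕ 18) ⊕ 68 = 4a ⊕ 68 = 22
byte 6: (dc ⊕ 21) ⊕ 20 = fd ⊕ 20 = dd
byte 7: (1b ⊕ f8) ⊕ 74 = e3 ⊕ 74 = 97
byte 8: (bb ⊕ 4a) ⊕ 68 = f1 ⊕ 68 = 99

69edf6bf7022dd9799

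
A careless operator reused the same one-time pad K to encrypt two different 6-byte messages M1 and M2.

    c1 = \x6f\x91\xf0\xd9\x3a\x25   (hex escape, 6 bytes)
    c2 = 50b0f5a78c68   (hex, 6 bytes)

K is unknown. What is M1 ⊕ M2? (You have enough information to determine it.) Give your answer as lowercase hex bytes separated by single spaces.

c1 ⊕ c2 = (M1 ⊕ K) ⊕ (M2 ⊕ K) = M1 ⊕ M2 — the shared key cancels under XOR.
111 ^  80 =  63
145 ^ 176 =  33
240 ^ 245 =   5
217 ^ 167 = 126
 58 ^ 140 = 182
 37 ^ 104 =  77

3f 21 05 7e b6 4d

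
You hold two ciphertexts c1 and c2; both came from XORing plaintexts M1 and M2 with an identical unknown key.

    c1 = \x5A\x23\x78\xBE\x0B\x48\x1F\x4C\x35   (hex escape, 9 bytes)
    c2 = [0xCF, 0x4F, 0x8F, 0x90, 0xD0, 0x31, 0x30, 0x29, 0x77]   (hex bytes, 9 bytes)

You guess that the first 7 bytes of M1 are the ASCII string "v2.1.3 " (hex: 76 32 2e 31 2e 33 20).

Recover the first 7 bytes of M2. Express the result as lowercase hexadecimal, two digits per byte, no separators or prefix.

e35ed91ff54a0f

First, c1 ⊕ c2 = (M1 ⊕ K) ⊕ (M2 ⊕ K) = M1 ⊕ M2, so the key drops out. Then M2 = (M1 ⊕ M2) ⊕ M1 over the first 7 bytes.
byte 0: (5a ^ cf) ^ 76 = 95 ^ 76 = e3
byte 1: (23 ^ 4f) ^ 32 = 6c ^ 32 = 5e
byte 2: (78 ^ 8f) ^ 2e = f7 ^ 2e = d9
byte 3: (be ^ 90) ^ 31 = 2e ^ 31 = 1f
byte 4: (0b ^ d0) ^ 2e = db ^ 2e = f5
byte 5: (48 ^ 31) ^ 33 = 79 ^ 33 = 4a
byte 6: (1f ^ 30) ^ 20 = 2f ^ 20 = 0f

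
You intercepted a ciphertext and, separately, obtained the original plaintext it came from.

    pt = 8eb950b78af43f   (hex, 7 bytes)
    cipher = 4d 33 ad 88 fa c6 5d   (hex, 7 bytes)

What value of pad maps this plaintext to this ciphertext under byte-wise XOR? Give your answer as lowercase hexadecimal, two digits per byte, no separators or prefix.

Since cipher = pt ⊕ pad, XORing both sides with pt gives pad = pt ⊕ cipher.
10001110 ^ 01001101 = 11000011
10111001 ^ 00110011 = 10001010
01010000 ^ 10101101 = 11111101
10110111 ^ 10001000 = 00111111
10001010 ^ 11111010 = 01110000
11110100 ^ 11000110 = 00110010
00111111 ^ 01011101 = 01100010

c38afd3f703262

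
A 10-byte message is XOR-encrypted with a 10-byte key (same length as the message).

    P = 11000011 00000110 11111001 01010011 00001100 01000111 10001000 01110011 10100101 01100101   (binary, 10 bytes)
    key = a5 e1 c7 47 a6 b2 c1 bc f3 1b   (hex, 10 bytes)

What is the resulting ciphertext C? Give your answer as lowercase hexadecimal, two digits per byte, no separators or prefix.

195 ⊕ 165 = 102
  6 ⊕ 225 = 231
249 ⊕ 199 =  62
 83 ⊕  71 =  20
 12 ⊕ 166 = 170
 71 ⊕ 178 = 245
136 ⊕ 193 =  73
115 ⊕ 188 = 207
165 ⊕ 243 =  86
101 ⊕  27 = 126

66e73e14aaf549cf567e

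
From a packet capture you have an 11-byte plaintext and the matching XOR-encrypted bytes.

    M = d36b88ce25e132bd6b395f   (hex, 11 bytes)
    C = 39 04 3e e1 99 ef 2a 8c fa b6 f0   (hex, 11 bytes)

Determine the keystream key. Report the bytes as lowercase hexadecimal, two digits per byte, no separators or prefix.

ea6fb62fbc0e1831918faf

Since C = M ⊕ key, XORing both sides with M gives key = M ⊕ C.
211 xor  57 = 234
107 xor   4 = 111
136 xor  62 = 182
206 xor 225 =  47
 37 xor 153 = 188
225 xor 239 =  14
 50 xor  42 =  24
189 xor 140 =  49
107 xor 250 = 145
 57 xor 182 = 143
 95 xor 240 = 175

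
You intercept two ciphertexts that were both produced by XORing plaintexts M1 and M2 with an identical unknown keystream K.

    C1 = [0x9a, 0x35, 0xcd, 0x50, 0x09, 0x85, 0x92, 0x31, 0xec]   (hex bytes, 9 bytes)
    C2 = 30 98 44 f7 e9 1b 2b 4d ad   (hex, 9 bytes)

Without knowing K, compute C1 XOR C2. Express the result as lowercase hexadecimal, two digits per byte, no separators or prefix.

aaad89a7e09eb97c41

C1 ⊕ C2 = (M1 ⊕ K) ⊕ (M2 ⊕ K) = M1 ⊕ M2 — the shared key cancels under XOR.
9a xor 30 = aa
35 xor 98 = ad
cd xor 44 = 89
50 xor f7 = a7
09 xor e9 = e0
85 xor 1b = 9e
92 xor 2b = b9
31 xor 4d = 7c
ec xor ad = 41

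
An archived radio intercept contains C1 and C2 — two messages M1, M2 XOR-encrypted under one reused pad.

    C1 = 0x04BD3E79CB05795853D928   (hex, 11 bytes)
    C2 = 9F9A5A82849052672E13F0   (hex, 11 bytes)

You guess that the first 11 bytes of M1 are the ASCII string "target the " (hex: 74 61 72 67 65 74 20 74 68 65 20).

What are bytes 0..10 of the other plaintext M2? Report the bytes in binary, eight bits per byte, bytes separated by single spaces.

11101111 01000110 00010110 10011100 00101010 11100001 00001011 01001011 00010101 10101111 11111000

First, C1 ⊕ C2 = (M1 ⊕ K) ⊕ (M2 ⊕ K) = M1 ⊕ M2, so the key drops out. Then M2 = (M1 ⊕ M2) ⊕ M1 over the first 11 bytes.
byte 0: (04 XOR 9f) XOR 74 = 9b XOR 74 = ef
byte 1: (bd XOR 9a) XOR 61 = 27 XOR 61 = 46
byte 2: (3e XOR 5a) XOR 72 = 64 XOR 72 = 16
byte 3: (79 XOR 82) XOR 67 = fb XOR 67 = 9c
byte 4: (cb XOR 84) XOR 65 = 4f XOR 65 = 2a
byte 5: (05 XOR 90) XOR 74 = 95 XOR 74 = e1
byte 6: (79 XOR 52) XOR 20 = 2b XOR 20 = 0b
byte 7: (58 XOR 67) XOR 74 = 3f XOR 74 = 4b
byte 8: (53 XOR 2e) XOR 68 = 7d XOR 68 = 15
byte 9: (d9 XOR 13) XOR 65 = ca XOR 65 = af
byte 10: (28 XOR f0) XOR 20 = d8 XOR 20 = f8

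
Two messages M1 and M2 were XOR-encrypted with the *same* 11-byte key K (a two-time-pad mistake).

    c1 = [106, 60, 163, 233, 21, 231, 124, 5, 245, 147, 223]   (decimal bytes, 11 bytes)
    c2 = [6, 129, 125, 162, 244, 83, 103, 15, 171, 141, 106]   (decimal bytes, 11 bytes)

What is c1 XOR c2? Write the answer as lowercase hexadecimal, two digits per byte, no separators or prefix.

6cbdde4be1b41b0a5e1eb5

c1 ⊕ c2 = (M1 ⊕ K) ⊕ (M2 ⊕ K) = M1 ⊕ M2 — the shared key cancels under XOR.
byte 0: 6a XOR 06 = 6c
byte 1: 3c XOR 81 = bd
byte 2: a3 XOR 7d = de
byte 3: e9 XOR a2 = 4b
byte 4: 15 XOR f4 = e1
byte 5: e7 XOR 53 = b4
byte 6: 7c XOR 67 = 1b
byte 7: 05 XOR 0f = 0a
byte 8: f5 XOR ab = 5e
byte 9: 93 XOR 8d = 1e
byte 10: df XOR 6a = b5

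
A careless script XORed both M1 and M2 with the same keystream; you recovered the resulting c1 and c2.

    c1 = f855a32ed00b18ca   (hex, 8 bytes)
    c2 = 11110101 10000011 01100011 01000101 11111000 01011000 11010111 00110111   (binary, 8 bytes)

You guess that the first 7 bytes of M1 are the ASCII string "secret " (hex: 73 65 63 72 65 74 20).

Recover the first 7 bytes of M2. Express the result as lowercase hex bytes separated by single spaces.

First, c1 ⊕ c2 = (M1 ⊕ K) ⊕ (M2 ⊕ K) = M1 ⊕ M2, so the key drops out. Then M2 = (M1 ⊕ M2) ⊕ M1 over the first 7 bytes.
byte 0: (f8 ⊕ f5) ⊕ 73 = 0d ⊕ 73 = 7e
byte 1: (55 ⊕ 83) ⊕ 65 = d6 ⊕ 65 = b3
byte 2: (a3 ⊕ 63) ⊕ 63 = c0 ⊕ 63 = a3
byte 3: (2e ⊕ 45) ⊕ 72 = 6b ⊕ 72 = 19
byte 4: (d0 ⊕ f8) ⊕ 65 = 28 ⊕ 65 = 4d
byte 5: (0b ⊕ 58) ⊕ 74 = 53 ⊕ 74 = 27
byte 6: (18 ⊕ d7) ⊕ 20 = cf ⊕ 20 = ef

7e b3 a3 19 4d 27 ef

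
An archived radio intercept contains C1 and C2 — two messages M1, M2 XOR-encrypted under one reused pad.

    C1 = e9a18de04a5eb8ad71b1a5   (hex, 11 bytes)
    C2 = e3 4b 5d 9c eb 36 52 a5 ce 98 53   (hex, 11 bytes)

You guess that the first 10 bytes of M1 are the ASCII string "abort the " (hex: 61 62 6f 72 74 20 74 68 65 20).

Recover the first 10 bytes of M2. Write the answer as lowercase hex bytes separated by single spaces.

6b 88 bf 0e d5 48 9e 60 da 09

First, C1 ⊕ C2 = (M1 ⊕ K) ⊕ (M2 ⊕ K) = M1 ⊕ M2, so the key drops out. Then M2 = (M1 ⊕ M2) ⊕ M1 over the first 10 bytes.
byte 0: (e9 ^ e3) ^ 61 = 0a ^ 61 = 6b
byte 1: (a1 ^ 4b) ^ 62 = ea ^ 62 = 88
byte 2: (8d ^ 5d) ^ 6f = d0 ^ 6f = bf
byte 3: (e0 ^ 9c) ^ 72 = 7c ^ 72 = 0e
byte 4: (4a ^ eb) ^ 74 = a1 ^ 74 = d5
byte 5: (5e ^ 36) ^ 20 = 68 ^ 20 = 48
byte 6: (b8 ^ 52) ^ 74 = ea ^ 74 = 9e
byte 7: (ad ^ a5) ^ 68 = 08 ^ 68 = 60
byte 8: (71 ^ ce) ^ 65 = bf ^ 65 = da
byte 9: (b1 ^ 98) ^ 20 = 29 ^ 20 = 09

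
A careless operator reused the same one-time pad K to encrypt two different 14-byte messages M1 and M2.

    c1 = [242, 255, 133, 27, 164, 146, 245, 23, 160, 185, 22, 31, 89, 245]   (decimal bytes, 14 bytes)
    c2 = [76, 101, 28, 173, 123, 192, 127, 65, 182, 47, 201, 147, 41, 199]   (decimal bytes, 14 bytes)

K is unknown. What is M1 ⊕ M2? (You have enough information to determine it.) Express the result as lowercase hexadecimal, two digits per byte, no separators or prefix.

be9a99b6df528a561696df8c7032

c1 ⊕ c2 = (M1 ⊕ K) ⊕ (M2 ⊕ K) = M1 ⊕ M2 — the shared key cancels under XOR.
byte 0: 11110010 ^ 01001100 = 10111110
byte 1: 11111111 ^ 01100101 = 10011010
byte 2: 10000101 ^ 00011100 = 10011001
byte 3: 00011011 ^ 10101101 = 10110110
byte 4: 10100100 ^ 01111011 = 11011111
byte 5: 10010010 ^ 11000000 = 01010010
byte 6: 11110101 ^ 01111111 = 10001010
byte 7: 00010111 ^ 01000001 = 01010110
byte 8: 10100000 ^ 10110110 = 00010110
byte 9: 10111001 ^ 00101111 = 10010110
byte 10: 00010110 ^ 11001001 = 11011111
byte 11: 00011111 ^ 10010011 = 10001100
byte 12: 01011001 ^ 00101001 = 01110000
byte 13: 11110101 ^ 11000111 = 00110010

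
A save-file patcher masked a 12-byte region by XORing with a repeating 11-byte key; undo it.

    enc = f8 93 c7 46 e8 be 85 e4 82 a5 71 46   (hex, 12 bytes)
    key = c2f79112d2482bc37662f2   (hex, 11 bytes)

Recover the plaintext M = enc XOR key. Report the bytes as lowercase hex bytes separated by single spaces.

The 11-byte key repeats, so the effective keystream is c2 f7 91 12 d2 48 2b c3 76 62 f2 c2.
byte 0: 11111000 xor 11000010 = 00111010
byte 1: 10010011 xor 11110111 = 01100100
byte 2: 11000111 xor 10010001 = 01010110
byte 3: 01000110 xor 00010010 = 01010100
byte 4: 11101000 xor 11010010 = 00111010
byte 5: 10111110 xor 01001000 = 11110110
byte 6: 10000101 xor 00101011 = 10101110
byte 7: 11100100 xor 11000011 = 00100111
byte 8: 10000010 xor 01110110 = 11110100
byte 9: 10100101 xor 01100010 = 11000111
byte 10: 01110001 xor 11110010 = 10000011
byte 11: 01000110 xor 11000010 = 10000100

3a 64 56 54 3a f6 ae 27 f4 c7 83 84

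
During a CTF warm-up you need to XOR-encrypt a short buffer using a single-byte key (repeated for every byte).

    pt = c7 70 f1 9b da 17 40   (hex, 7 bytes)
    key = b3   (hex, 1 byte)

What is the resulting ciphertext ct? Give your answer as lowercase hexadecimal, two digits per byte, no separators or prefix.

The 1-byte key repeats, so the effective keystream is b3 b3 b3 b3 b3 b3 b3.
byte 0: 199 ⊕ 179 = 116
byte 1: 112 ⊕ 179 = 195
byte 2: 241 ⊕ 179 =  66
byte 3: 155 ⊕ 179 =  40
byte 4: 218 ⊕ 179 = 105
byte 5:  23 ⊕ 179 = 164
byte 6:  64 ⊕ 179 = 243

74c3422869a4f3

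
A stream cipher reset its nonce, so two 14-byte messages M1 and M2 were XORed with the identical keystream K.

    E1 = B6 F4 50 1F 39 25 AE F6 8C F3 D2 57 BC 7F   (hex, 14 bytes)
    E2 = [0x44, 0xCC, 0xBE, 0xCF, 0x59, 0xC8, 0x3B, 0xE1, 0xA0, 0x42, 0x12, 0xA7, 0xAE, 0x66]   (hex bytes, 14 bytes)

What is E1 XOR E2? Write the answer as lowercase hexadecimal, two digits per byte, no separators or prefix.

f238eed060ed95172cb1c0f01219

E1 ⊕ E2 = (M1 ⊕ K) ⊕ (M2 ⊕ K) = M1 ⊕ M2 — the shared key cancels under XOR.
byte 0: 182 ^  68 = 242
byte 1: 244 ^ 204 =  56
byte 2:  80 ^ 190 = 238
byte 3:  31 ^ 207 = 208
byte 4:  57 ^  89 =  96
byte 5:  37 ^ 200 = 237
byte 6: 174 ^  59 = 149
byte 7: 246 ^ 225 =  23
byte 8: 140 ^ 160 =  44
byte 9: 243 ^  66 = 177
byte 10: 210 ^  18 = 192
byte 11:  87 ^ 167 = 240
byte 12: 188 ^ 174 =  18
byte 13: 127 ^ 102 =  25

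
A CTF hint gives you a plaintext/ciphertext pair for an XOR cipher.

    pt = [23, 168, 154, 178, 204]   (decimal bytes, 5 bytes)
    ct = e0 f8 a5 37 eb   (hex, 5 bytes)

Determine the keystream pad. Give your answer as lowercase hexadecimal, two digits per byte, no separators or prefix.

Since ct = pt ⊕ pad, XORing both sides with pt gives pad = pt ⊕ ct.
 23 xor 224 = 247
168 xor 248 =  80
154 xor 165 =  63
178 xor  55 = 133
204 xor 235 =  39

f7503f8527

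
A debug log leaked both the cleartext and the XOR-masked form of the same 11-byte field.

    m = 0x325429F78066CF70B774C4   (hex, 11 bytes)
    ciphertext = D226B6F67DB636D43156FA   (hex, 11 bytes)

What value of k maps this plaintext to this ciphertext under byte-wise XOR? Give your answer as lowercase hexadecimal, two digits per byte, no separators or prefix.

Since ciphertext = m ⊕ k, XORing both sides with m gives k = m ⊕ ciphertext.
 50 ⊕ 210 = 224
 84 ⊕  38 = 114
 41 ⊕ 182 = 159
247 ⊕ 246 =   1
128 ⊕ 125 = 253
102 ⊕ 182 = 208
207 ⊕  54 = 249
112 ⊕ 212 = 164
183 ⊕  49 = 134
116 ⊕  86 =  34
196 ⊕ 250 =  62

e0729f01fdd0f9a486223e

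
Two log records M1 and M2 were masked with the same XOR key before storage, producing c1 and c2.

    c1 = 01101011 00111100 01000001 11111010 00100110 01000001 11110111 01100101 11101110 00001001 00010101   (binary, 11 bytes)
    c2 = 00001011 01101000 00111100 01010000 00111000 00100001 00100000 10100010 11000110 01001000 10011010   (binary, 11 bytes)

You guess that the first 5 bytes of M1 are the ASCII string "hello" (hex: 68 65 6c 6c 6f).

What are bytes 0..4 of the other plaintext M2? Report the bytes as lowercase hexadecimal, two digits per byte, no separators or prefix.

First, c1 ⊕ c2 = (M1 ⊕ K) ⊕ (M2 ⊕ K) = M1 ⊕ M2, so the key drops out. Then M2 = (M1 ⊕ M2) ⊕ M1 over the first 5 bytes.
byte 0: (6b ^ 0b) ^ 68 = 60 ^ 68 = 08
byte 1: (3c ^ 68) ^ 65 = 54 ^ 65 = 31
byte 2: (41 ^ 3c) ^ 6c = 7d ^ 6c = 11
byte 3: (fa ^ 50) ^ 6c = aa ^ 6c = c6
byte 4: (26 ^ 38) ^ 6f = 1e ^ 6f = 71

083111c671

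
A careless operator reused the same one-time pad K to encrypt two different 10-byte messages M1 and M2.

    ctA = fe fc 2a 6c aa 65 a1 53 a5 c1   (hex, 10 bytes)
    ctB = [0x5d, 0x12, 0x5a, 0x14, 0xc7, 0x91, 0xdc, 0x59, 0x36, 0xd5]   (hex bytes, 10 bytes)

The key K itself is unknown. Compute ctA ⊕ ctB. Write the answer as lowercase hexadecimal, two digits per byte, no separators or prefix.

ctA ⊕ ctB = (M1 ⊕ K) ⊕ (M2 ⊕ K) = M1 ⊕ M2 — the shared key cancels under XOR.
byte 0: 11111110 XOR 01011101 = 10100011
byte 1: 11111100 XOR 00010010 = 11101110
byte 2: 00101010 XOR 01011010 = 01110000
byte 3: 01101100 XOR 00010100 = 01111000
byte 4: 10101010 XOR 11000111 = 01101101
byte 5: 01100101 XOR 10010001 = 11110100
byte 6: 10100001 XOR 11011100 = 01111101
byte 7: 01010011 XOR 01011001 = 00001010
byte 8: 10100101 XOR 00110110 = 10010011
byte 9: 11000001 XOR 11010101 = 00010100

a3ee70786df47d0a9314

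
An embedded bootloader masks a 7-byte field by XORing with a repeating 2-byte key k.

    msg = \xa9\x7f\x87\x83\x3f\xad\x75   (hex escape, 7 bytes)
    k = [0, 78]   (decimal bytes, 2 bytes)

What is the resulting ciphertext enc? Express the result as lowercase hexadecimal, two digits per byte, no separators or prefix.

The 2-byte key repeats, so the effective keystream is 00 4e 00 4e 00 4e 00.
byte 0: a9 ^ 00 = a9
byte 1: 7f ^ 4e = 31
byte 2: 87 ^ 00 = 87
byte 3: 83 ^ 4e = cd
byte 4: 3f ^ 00 = 3f
byte 5: ad ^ 4e = e3
byte 6: 75 ^ 00 = 75

a93187cd3fe375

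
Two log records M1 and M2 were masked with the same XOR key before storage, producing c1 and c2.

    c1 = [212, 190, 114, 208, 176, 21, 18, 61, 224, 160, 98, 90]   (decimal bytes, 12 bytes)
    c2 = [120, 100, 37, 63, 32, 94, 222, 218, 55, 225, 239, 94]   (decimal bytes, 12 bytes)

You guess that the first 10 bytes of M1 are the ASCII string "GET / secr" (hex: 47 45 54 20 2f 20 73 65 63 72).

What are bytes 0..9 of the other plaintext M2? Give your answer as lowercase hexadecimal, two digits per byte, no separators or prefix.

First, c1 ⊕ c2 = (M1 ⊕ K) ⊕ (M2 ⊕ K) = M1 ⊕ M2, so the key drops out. Then M2 = (M1 ⊕ M2) ⊕ M1 over the first 10 bytes.
byte 0: (d4 ⊕ 78) ⊕ 47 = ac ⊕ 47 = eb
byte 1: (be ⊕ 64) ⊕ 45 = da ⊕ 45 = 9f
byte 2: (72 ⊕ 25) ⊕ 54 = 57 ⊕ 54 = 03
byte 3: (d0 ⊕ 3f) ⊕ 20 = ef ⊕ 20 = cf
byte 4: (b0 ⊕ 20) ⊕ 2f = 90 ⊕ 2f = bf
byte 5: (15 ⊕ 5e) ⊕ 20 = 4b ⊕ 20 = 6b
byte 6: (12 ⊕ de) ⊕ 73 = cc ⊕ 73 = bf
byte 7: (3d ⊕ da) ⊕ 65 = e7 ⊕ 65 = 82
byte 8: (e0 ⊕ 37) ⊕ 63 = d7 ⊕ 63 = b4
byte 9: (a0 ⊕ e1) ⊕ 72 = 41 ⊕ 72 = 33

eb9f03cfbf6bbf82b433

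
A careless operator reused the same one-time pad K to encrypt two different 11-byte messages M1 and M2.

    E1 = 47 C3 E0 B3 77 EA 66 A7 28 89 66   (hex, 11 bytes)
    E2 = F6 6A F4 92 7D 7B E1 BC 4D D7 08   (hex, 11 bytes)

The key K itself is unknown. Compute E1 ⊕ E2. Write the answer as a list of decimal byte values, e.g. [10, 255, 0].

[177, 169, 20, 33, 10, 145, 135, 27, 101, 94, 110]

E1 ⊕ E2 = (M1 ⊕ K) ⊕ (M2 ⊕ K) = M1 ⊕ M2 — the shared key cancels under XOR.
byte 0: 01000111 XOR 11110110 = 10110001
byte 1: 11000011 XOR 01101010 = 10101001
byte 2: 11100000 XOR 11110100 = 00010100
byte 3: 10110011 XOR 10010010 = 00100001
byte 4: 01110111 XOR 01111101 = 00001010
byte 5: 11101010 XOR 01111011 = 10010001
byte 6: 01100110 XOR 11100001 = 10000111
byte 7: 10100111 XOR 10111100 = 00011011
byte 8: 00101000 XOR 01001101 = 01100101
byte 9: 10001001 XOR 11010111 = 01011110
byte 10: 01100110 XOR 00001000 = 01101110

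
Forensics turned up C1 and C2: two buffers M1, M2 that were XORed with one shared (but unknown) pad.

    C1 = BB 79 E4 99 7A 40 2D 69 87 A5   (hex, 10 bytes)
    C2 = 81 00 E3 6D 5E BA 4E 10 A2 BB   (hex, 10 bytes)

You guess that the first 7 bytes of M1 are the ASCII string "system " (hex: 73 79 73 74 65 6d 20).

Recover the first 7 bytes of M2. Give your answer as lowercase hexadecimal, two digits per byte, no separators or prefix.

49007480419743

First, C1 ⊕ C2 = (M1 ⊕ K) ⊕ (M2 ⊕ K) = M1 ⊕ M2, so the key drops out. Then M2 = (M1 ⊕ M2) ⊕ M1 over the first 7 bytes.
byte 0: (bb XOR 81) XOR 73 = 3a XOR 73 = 49
byte 1: (79 XOR 00) XOR 79 = 79 XOR 79 = 00
byte 2: (e4 XOR e3) XOR 73 = 07 XOR 73 = 74
byte 3: (99 XOR 6d) XOR 74 = f4 XOR 74 = 80
byte 4: (7a XOR 5e) XOR 65 = 24 XOR 65 = 41
byte 5: (40 XOR ba) XOR 6d = fa XOR 6d = 97
byte 6: (2d XOR 4e) XOR 20 = 63 XOR 20 = 43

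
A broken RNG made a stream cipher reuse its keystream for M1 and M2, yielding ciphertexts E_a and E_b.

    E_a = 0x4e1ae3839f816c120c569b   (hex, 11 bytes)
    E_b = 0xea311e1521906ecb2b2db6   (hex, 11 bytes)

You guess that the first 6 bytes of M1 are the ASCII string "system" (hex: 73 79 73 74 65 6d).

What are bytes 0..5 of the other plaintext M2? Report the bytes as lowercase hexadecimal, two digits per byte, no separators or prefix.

d7528ee2db7c

First, E_a ⊕ E_b = (M1 ⊕ K) ⊕ (M2 ⊕ K) = M1 ⊕ M2, so the key drops out. Then M2 = (M1 ⊕ M2) ⊕ M1 over the first 6 bytes.
byte 0: (4e ^ ea) ^ 73 = a4 ^ 73 = d7
byte 1: (1a ^ 31) ^ 79 = 2b ^ 79 = 52
byte 2: (e3 ^ 1e) ^ 73 = fd ^ 73 = 8e
byte 3: (83 ^ 15) ^ 74 = 96 ^ 74 = e2
byte 4: (9f ^ 21) ^ 65 = be ^ 65 = db
byte 5: (81 ^ 90) ^ 6d = 11 ^ 6d = 7c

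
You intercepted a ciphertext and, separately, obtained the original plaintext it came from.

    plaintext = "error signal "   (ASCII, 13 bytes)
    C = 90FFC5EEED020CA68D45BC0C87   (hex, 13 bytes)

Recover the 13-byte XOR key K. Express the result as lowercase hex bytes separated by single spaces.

f5 8d b7 81 9f 22 7f cf ea 2b dd 60 a7

Since C = plaintext ⊕ K, XORing both sides with plaintext gives K = plaintext ⊕ C.
byte 0: 101 ^ 144 = 245
byte 1: 114 ^ 255 = 141
byte 2: 114 ^ 197 = 183
byte 3: 111 ^ 238 = 129
byte 4: 114 ^ 237 = 159
byte 5:  32 ^   2 =  34
byte 6: 115 ^  12 = 127
byte 7: 105 ^ 166 = 207
byte 8: 103 ^ 141 = 234
byte 9: 110 ^  69 =  43
byte 10:  97 ^ 188 = 221
byte 11: 108 ^  12 =  96
byte 12:  32 ^ 135 = 167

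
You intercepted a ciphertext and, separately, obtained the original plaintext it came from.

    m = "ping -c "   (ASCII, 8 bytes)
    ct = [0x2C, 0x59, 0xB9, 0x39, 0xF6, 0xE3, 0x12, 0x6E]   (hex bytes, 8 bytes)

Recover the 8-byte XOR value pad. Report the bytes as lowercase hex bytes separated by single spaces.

5c 30 d7 5e d6 ce 71 4e

Since ct = m ⊕ pad, XORing both sides with m gives pad = m ⊕ ct.
70 ⊕ 2c = 5c
69 ⊕ 59 = 30
6e ⊕ b9 = d7
67 ⊕ 39 = 5e
20 ⊕ f6 = d6
2d ⊕ e3 = ce
63 ⊕ 12 = 71
20 ⊕ 6e = 4e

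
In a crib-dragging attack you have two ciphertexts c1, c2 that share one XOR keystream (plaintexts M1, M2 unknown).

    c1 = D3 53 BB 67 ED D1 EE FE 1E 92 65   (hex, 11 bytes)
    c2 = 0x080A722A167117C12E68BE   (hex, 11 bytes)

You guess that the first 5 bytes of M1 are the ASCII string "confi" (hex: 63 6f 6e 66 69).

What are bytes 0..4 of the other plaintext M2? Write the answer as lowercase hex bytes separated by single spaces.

First, c1 ⊕ c2 = (M1 ⊕ K) ⊕ (M2 ⊕ K) = M1 ⊕ M2, so the key drops out. Then M2 = (M1 ⊕ M2) ⊕ M1 over the first 5 bytes.
byte 0: (d3 ^ 08) ^ 63 = db ^ 63 = b8
byte 1: (53 ^ 0a) ^ 6f = 59 ^ 6f = 36
byte 2: (bb ^ 72) ^ 6e = c9 ^ 6e = a7
byte 3: (67 ^ 2a) ^ 66 = 4d ^ 66 = 2b
byte 4: (ed ^ 16) ^ 69 = fb ^ 69 = 92

b8 36 a7 2b 92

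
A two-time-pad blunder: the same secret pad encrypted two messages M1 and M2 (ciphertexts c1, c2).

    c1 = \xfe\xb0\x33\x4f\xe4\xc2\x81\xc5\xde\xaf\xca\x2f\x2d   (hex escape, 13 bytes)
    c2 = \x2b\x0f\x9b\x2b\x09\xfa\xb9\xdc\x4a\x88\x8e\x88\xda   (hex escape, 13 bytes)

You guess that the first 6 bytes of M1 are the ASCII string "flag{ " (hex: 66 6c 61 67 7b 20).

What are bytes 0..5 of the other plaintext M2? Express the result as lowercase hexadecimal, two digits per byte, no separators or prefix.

b3d3c9039618

First, c1 ⊕ c2 = (M1 ⊕ K) ⊕ (M2 ⊕ K) = M1 ⊕ M2, so the key drops out. Then M2 = (M1 ⊕ M2) ⊕ M1 over the first 6 bytes.
byte 0: (fe ^ 2b) ^ 66 = d5 ^ 66 = b3
byte 1: (b0 ^ 0f) ^ 6c = bf ^ 6c = d3
byte 2: (33 ^ 9b) ^ 61 = a8 ^ 61 = c9
byte 3: (4f ^ 2b) ^ 67 = 64 ^ 67 = 03
byte 4: (e4 ^ 09) ^ 7b = ed ^ 7b = 96
byte 5: (c2 ^ fa) ^ 20 = 38 ^ 20 = 18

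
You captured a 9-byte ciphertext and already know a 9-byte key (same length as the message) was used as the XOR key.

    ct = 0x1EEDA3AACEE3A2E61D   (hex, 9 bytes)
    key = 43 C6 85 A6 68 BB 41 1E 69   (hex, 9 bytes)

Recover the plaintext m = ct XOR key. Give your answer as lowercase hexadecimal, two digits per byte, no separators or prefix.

5d2b260ca658e3f874

byte 0:  30 XOR  67 =  93
byte 1: 237 XOR 198 =  43
byte 2: 163 XOR 133 =  38
byte 3: 170 XOR 166 =  12
byte 4: 206 XOR 104 = 166
byte 5: 227 XOR 187 =  88
byte 6: 162 XOR  65 = 227
byte 7: 230 XOR  30 = 248
byte 8:  29 XOR 105 = 116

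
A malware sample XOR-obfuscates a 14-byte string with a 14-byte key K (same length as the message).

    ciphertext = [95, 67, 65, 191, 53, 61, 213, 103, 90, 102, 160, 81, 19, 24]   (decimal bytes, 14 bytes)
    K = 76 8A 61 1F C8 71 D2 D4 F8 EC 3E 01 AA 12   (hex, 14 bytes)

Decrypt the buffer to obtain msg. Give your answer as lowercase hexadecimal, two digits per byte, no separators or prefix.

XOR is its own inverse, so applying the key byte-wise gives the result directly.
5f XOR 76 = 29
43 XOR 8a = c9
41 XOR 61 = 20
bf XOR 1f = a0
35 XOR c8 = fd
3d XOR 71 = 4c
d5 XOR d2 = 07
67 XOR d4 = b3
5a XOR f8 = a2
66 XOR ec = 8a
a0 XOR 3e = 9e
51 XOR 01 = 50
13 XOR aa = b9
18 XOR 12 = 0a

29c920a0fd4c07b3a28a9e50b90a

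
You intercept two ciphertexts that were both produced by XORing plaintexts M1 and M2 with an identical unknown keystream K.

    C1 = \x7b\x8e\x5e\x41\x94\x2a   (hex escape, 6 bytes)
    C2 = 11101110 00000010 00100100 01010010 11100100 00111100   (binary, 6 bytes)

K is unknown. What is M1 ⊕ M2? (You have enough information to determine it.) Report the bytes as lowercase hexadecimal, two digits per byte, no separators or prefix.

958c7a137016

C1 ⊕ C2 = (M1 ⊕ K) ⊕ (M2 ⊕ K) = M1 ⊕ M2 — the shared key cancels under XOR.
01111011 ^ 11101110 = 10010101
10001110 ^ 00000010 = 10001100
01011110 ^ 00100100 = 01111010
01000001 ^ 01010010 = 00010011
10010100 ^ 11100100 = 01110000
00101010 ^ 00111100 = 00010110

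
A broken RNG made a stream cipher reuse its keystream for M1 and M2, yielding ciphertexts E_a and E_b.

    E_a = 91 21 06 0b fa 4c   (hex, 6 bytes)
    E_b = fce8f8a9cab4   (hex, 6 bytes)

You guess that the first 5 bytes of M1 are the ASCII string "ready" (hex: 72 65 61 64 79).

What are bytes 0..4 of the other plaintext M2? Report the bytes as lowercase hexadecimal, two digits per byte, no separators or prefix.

1fac9fc649

First, E_a ⊕ E_b = (M1 ⊕ K) ⊕ (M2 ⊕ K) = M1 ⊕ M2, so the key drops out. Then M2 = (M1 ⊕ M2) ⊕ M1 over the first 5 bytes.
byte 0: (91 xor fc) xor 72 = 6d xor 72 = 1f
byte 1: (21 xor e8) xor 65 = c9 xor 65 = ac
byte 2: (06 xor f8) xor 61 = fe xor 61 = 9f
byte 3: (0b xor a9) xor 64 = a2 xor 64 = c6
byte 4: (fa xor ca) xor 79 = 30 xor 79 = 49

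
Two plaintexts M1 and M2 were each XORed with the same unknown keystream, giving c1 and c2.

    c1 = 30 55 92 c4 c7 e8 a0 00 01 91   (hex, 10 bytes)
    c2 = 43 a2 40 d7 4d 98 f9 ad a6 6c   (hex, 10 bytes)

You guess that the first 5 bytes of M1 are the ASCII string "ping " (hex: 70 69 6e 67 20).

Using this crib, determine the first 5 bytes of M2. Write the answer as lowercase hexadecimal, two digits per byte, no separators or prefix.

039ebc74aa

First, c1 ⊕ c2 = (M1 ⊕ K) ⊕ (M2 ⊕ K) = M1 ⊕ M2, so the key drops out. Then M2 = (M1 ⊕ M2) ⊕ M1 over the first 5 bytes.
byte 0: (30 ^ 43) ^ 70 = 73 ^ 70 = 03
byte 1: (55 ^ a2) ^ 69 = f7 ^ 69 = 9e
byte 2: (92 ^ 40) ^ 6e = d2 ^ 6e = bc
byte 3: (c4 ^ d7) ^ 67 = 13 ^ 67 = 74
byte 4: (c7 ^ 4d) ^ 20 = 8a ^ 20 = aa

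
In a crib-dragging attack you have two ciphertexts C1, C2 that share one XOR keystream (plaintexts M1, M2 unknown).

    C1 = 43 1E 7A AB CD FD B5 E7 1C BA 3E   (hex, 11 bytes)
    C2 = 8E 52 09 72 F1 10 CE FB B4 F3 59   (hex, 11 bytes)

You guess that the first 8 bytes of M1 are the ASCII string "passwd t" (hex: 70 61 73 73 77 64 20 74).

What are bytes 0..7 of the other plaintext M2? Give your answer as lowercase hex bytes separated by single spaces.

First, C1 ⊕ C2 = (M1 ⊕ K) ⊕ (M2 ⊕ K) = M1 ⊕ M2, so the key drops out. Then M2 = (M1 ⊕ M2) ⊕ M1 over the first 8 bytes.
byte 0: (43 ^ 8e) ^ 70 = cd ^ 70 = bd
byte 1: (1e ^ 52) ^ 61 = 4c ^ 61 = 2d
byte 2: (7a ^ 09) ^ 73 = 73 ^ 73 = 00
byte 3: (ab ^ 72) ^ 73 = d9 ^ 73 = aa
byte 4: (cd ^ f1) ^ 77 = 3c ^ 77 = 4b
byte 5: (fd ^ 10) ^ 64 = ed ^ 64 = 89
byte 6: (b5 ^ ce) ^ 20 = 7b ^ 20 = 5b
byte 7: (e7 ^ fb) ^ 74 = 1c ^ 74 = 68

bd 2d 00 aa 4b 89 5b 68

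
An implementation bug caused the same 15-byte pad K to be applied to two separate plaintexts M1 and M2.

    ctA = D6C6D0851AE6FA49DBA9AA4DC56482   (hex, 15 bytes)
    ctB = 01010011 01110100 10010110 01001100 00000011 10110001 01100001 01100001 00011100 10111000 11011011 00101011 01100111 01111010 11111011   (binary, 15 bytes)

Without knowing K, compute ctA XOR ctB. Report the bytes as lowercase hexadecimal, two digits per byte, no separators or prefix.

ctA ⊕ ctB = (M1 ⊕ K) ⊕ (M2 ⊕ K) = M1 ⊕ M2 — the shared key cancels under XOR.
byte 0: 214 ^  83 = 133
byte 1: 198 ^ 116 = 178
byte 2: 208 ^ 150 =  70
byte 3: 133 ^  76 = 201
byte 4:  26 ^   3 =  25
byte 5: 230 ^ 177 =  87
byte 6: 250 ^  97 = 155
byte 7:  73 ^  97 =  40
byte 8: 219 ^  28 = 199
byte 9: 169 ^ 184 =  17
byte 10: 170 ^ 219 = 113
byte 11:  77 ^  43 = 102
byte 12: 197 ^ 103 = 162
byte 13: 100 ^ 122 =  30
byte 14: 130 ^ 251 = 121

85b246c919579b28c7117166a21e79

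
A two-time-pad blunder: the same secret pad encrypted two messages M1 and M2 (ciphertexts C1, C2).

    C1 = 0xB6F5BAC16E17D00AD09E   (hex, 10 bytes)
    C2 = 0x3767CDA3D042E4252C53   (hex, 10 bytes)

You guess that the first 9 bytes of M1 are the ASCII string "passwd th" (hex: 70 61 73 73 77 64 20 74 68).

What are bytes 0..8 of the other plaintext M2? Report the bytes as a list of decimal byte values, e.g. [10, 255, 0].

First, C1 ⊕ C2 = (M1 ⊕ K) ⊕ (M2 ⊕ K) = M1 ⊕ M2, so the key drops out. Then M2 = (M1 ⊕ M2) ⊕ M1 over the first 9 bytes.
byte 0: (b6 xor 37) xor 70 = 81 xor 70 = f1
byte 1: (f5 xor 67) xor 61 = 92 xor 61 = f3
byte 2: (ba xor cd) xor 73 = 77 xor 73 = 04
byte 3: (c1 xor a3) xor 73 = 62 xor 73 = 11
byte 4: (6e xor d0) xor 77 = be xor 77 = c9
byte 5: (17 xor 42) xor 64 = 55 xor 64 = 31
byte 6: (d0 xor e4) xor 20 = 34 xor 20 = 14
byte 7: (0a xor 25) xor 74 = 2f xor 74 = 5b
byte 8: (d0 xor 2c) xor 68 = fc xor 68 = 94

[241, 243, 4, 17, 201, 49, 20, 91, 148]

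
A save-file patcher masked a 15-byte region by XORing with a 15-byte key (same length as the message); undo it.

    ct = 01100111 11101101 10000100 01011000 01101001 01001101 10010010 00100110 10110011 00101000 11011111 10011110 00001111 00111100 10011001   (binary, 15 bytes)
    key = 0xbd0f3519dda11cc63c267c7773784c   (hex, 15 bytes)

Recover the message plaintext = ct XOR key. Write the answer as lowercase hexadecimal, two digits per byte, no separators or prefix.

XOR is its own inverse, so applying the key byte-wise gives the result directly.
67 ⊕ bd = da
ed ⊕ 0f = e2
84 ⊕ 35 = b1
58 ⊕ 19 = 41
69 ⊕ dd = b4
4d ⊕ a1 = ec
92 ⊕ 1c = 8e
26 ⊕ c6 = e0
b3 ⊕ 3c = 8f
28 ⊕ 26 = 0e
df ⊕ 7c = a3
9e ⊕ 77 = e9
0f ⊕ 73 = 7c
3c ⊕ 78 = 44
99 ⊕ 4c = d5

dae2b141b4ec8ee08f0ea3e97c44d5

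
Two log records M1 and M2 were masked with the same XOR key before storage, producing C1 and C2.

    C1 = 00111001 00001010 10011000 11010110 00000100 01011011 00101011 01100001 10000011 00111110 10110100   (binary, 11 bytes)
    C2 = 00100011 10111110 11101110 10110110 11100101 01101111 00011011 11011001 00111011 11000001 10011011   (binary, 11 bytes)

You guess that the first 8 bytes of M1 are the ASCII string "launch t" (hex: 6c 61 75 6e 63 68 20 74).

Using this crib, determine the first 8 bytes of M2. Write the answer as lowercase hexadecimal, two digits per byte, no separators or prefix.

First, C1 ⊕ C2 = (M1 ⊕ K) ⊕ (M2 ⊕ K) = M1 ⊕ M2, so the key drops out. Then M2 = (M1 ⊕ M2) ⊕ M1 over the first 8 bytes.
byte 0: (39 xor 23) xor 6c = 1a xor 6c = 76
byte 1: (0a xor be) xor 61 = b4 xor 61 = d5
byte 2: (98 xor ee) xor 75 = 76 xor 75 = 03
byte 3: (d6 xor b6) xor 6e = 60 xor 6e = 0e
byte 4: (04 xor e5) xor 63 = e1 xor 63 = 82
byte 5: (5b xor 6f) xor 68 = 34 xor 68 = 5c
byte 6: (2b xor 1b) xor 20 = 30 xor 20 = 10
byte 7: (61 xor d9) xor 74 = b8 xor 74 = cc

76d5030e825c10cc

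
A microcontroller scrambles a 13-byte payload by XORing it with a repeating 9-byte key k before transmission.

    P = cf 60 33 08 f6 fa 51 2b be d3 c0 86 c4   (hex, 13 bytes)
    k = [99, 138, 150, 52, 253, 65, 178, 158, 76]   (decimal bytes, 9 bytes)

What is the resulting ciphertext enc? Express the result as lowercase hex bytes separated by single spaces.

The 9-byte key repeats, so the effective keystream is 63 8a 96 34 fd 41 b2 9e 4c 63 8a 96 34.
byte 0: 207 ⊕  99 = 172
byte 1:  96 ⊕ 138 = 234
byte 2:  51 ⊕ 150 = 165
byte 3:   8 ⊕  52 =  60
byte 4: 246 ⊕ 253 =  11
byte 5: 250 ⊕  65 = 187
byte 6:  81 ⊕ 178 = 227
byte 7:  43 ⊕ 158 = 181
byte 8: 190 ⊕  76 = 242
byte 9: 211 ⊕  99 = 176
byte 10: 192 ⊕ 138 =  74
byte 11: 134 ⊕ 150 =  16
byte 12: 196 ⊕  52 = 240

ac ea a5 3c 0b bb e3 b5 f2 b0 4a 10 f0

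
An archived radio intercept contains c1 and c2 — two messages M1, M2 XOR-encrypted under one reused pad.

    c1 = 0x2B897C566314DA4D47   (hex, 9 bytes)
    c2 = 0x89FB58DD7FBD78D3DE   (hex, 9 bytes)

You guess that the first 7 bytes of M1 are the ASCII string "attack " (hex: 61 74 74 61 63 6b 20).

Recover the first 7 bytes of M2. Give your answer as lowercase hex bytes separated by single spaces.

First, c1 ⊕ c2 = (M1 ⊕ K) ⊕ (M2 ⊕ K) = M1 ⊕ M2, so the key drops out. Then M2 = (M1 ⊕ M2) ⊕ M1 over the first 7 bytes.
byte 0: (2b xor 89) xor 61 = a2 xor 61 = c3
byte 1: (89 xor fb) xor 74 = 72 xor 74 = 06
byte 2: (7c xor 58) xor 74 = 24 xor 74 = 50
byte 3: (56 xor dd) xor 61 = 8b xor 61 = ea
byte 4: (63 xor 7f) xor 63 = 1c xor 63 = 7f
byte 5: (14 xor bd) xor 6b = a9 xor 6b = c2
byte 6: (da xor 78) xor 20 = a2 xor 20 = 82

c3 06 50 ea 7f c2 82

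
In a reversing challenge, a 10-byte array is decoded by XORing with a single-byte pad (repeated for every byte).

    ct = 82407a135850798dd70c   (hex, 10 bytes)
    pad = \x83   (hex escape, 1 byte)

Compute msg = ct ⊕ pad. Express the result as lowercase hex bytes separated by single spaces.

01 c3 f9 90 db d3 fa 0e 54 8f

The 1-byte key repeats, so the effective keystream is 83 83 83 83 83 83 83 83 83 83.
byte 0: 130 xor 131 =   1
byte 1:  64 xor 131 = 195
byte 2: 122 xor 131 = 249
byte 3:  19 xor 131 = 144
byte 4:  88 xor 131 = 219
byte 5:  80 xor 131 = 211
byte 6: 121 xor 131 = 250
byte 7: 141 xor 131 =  14
byte 8: 215 xor 131 =  84
byte 9:  12 xor 131 = 143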